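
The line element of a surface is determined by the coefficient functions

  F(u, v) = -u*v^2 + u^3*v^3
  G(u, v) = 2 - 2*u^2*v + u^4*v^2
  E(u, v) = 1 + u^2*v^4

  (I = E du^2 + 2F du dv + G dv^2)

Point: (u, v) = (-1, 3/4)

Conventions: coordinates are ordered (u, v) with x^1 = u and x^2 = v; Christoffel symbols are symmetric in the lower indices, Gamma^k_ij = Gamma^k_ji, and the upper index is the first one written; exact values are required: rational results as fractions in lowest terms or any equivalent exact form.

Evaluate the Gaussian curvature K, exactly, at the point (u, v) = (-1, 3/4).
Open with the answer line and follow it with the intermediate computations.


Answer: K = -110592/124609

E = 337/256, F = 9/64, G = 17/16, EG - F^2 = 353/256 at the point
E_u = -81/128, E_v = 27/16, F_u = 45/64, F_v = -3/16, G_u = 3/4, G_v = -1/2
E_vv = 27/4, F_uv = 57/16, G_uu = 15/4
K follows from Brioschi's formula, (det M1 - det M2)/(EG - F^2)^2.
M1 = [[-E_vv/2 + F_uv - G_uu/2, E_u/2, F_u - E_v/2], [F_v - G_u/2, E, F], [G_v/2, F, G]] = [[-27/16, -81/256, -9/64], [-9/16, 337/256, 9/64], [-1/4, 9/64, 17/16]]; det M1 = -2601/1024
M2 = [[0, E_v/2, G_u/2], [E_v/2, E, F], [G_u/2, F, G]] = [[0, 27/32, 3/8], [27/32, 337/256, 9/64], [3/8, 9/64, 17/16]]; det M2 = -873/1024
det M1 - det M2 = -27/16; K = -27/16 / (353/256)^2 = -110592/124609


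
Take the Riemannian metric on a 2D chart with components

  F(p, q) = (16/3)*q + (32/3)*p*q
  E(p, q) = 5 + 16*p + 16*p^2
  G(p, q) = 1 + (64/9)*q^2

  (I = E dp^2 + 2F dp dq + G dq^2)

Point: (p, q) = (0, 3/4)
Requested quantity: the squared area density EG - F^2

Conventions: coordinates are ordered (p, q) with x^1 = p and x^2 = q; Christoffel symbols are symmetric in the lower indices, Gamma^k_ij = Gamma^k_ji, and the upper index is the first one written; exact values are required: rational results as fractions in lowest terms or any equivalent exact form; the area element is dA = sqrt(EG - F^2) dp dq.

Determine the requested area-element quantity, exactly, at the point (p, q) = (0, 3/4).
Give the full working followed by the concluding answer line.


E = 5, F = 4, G = 5; EG - F^2 = 9

Answer: EG - F^2 = 9


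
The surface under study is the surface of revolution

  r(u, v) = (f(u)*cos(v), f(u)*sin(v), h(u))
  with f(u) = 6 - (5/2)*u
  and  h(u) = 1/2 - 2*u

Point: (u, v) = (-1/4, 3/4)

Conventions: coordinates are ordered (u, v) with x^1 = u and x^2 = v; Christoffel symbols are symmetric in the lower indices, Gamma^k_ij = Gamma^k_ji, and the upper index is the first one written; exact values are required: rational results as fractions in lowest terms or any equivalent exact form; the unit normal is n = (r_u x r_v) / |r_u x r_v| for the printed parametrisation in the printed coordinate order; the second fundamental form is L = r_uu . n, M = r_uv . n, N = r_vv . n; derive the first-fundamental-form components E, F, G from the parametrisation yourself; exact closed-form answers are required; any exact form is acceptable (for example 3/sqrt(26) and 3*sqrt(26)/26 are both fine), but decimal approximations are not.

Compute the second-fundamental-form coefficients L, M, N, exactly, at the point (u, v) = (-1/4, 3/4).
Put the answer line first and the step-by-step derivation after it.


Answer: L = 0, M = 0, N = -53*sqrt(41)/82

f = 53/8, f' = -5/2, f'' = 0, h' = -2, h'' = 0
E = 41/4, F = 0, G = 2809/64; answer radicand W^2 = 41/4
unnormalised second-form numerators: l = 0, m = 0, n = -53/4; L = l/sqrt(41/4), and similarly M = m/sqrt(W^2), N = n/sqrt(W^2)


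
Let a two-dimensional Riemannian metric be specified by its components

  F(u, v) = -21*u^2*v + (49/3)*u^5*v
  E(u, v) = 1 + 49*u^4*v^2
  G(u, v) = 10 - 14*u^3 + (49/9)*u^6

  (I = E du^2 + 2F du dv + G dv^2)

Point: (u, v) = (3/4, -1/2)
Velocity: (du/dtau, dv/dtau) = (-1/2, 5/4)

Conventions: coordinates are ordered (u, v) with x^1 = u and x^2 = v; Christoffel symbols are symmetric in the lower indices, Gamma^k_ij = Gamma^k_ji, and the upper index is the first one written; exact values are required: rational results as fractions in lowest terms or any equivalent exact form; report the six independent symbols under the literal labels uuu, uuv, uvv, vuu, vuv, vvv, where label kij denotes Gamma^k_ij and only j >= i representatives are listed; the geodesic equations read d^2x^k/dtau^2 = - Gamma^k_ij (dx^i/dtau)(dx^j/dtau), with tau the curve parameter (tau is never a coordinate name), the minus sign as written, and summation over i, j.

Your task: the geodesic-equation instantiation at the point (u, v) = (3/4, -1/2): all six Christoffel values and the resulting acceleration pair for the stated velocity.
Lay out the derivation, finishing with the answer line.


E = 4993/1024, F = 8127/2048, G = 20737/4096 at the point
E_u = 1323/64, E_v = -3969/256, F_u = 1449/512, F_v = -8127/1024, G_u = -8127/512, G_v = 0
EG - F^2 = 36613/4096;  g^inv = (4096/36613) * [[20737/4096, -8127/2048], [-8127/2048, 4993/1024]]
first-kind symbols [ij,l] = (1/2)(d_i g_jl + d_j g_il - d_l g_ij): [uu,u] = E_u/2 = 1323/128, [uu,v] = F_u - E_v/2 = 2709/256, [uv,u] = E_v/2 = -3969/512, [uv,v] = G_u/2 = -8127/1024, [vv,u] = F_v - G_u/2 = 0, [vv,v] = G_v/2 = 0
Gamma^u_ij = (G*[ij,u] - F*[ij,v])/(EG - F^2), Gamma^v_ij = (E*[ij,v] - F*[ij,u])/(EG - F^2)
Gamma_uuu = 42336/36613, Gamma_uuv = -31752/36613, Gamma_uvv = 0, Gamma_vuu = 43344/36613, Gamma_vuv = -32508/36613, Gamma_vvv = 0
d^2u/dtau^2 = -(Gamma_uuu*(-1/2)^2 + 2*Gamma_uuv*(-1/2)*(5/4) + Gamma_uvv*(5/4)^2) = -2646/1927
d^2v/dtau^2 = -(Gamma_vuu*(-1/2)^2 + 2*Gamma_vuv*(-1/2)*(5/4) + Gamma_vvv*(5/4)^2) = -2709/1927

Answer: Gamma_uuu = 42336/36613, Gamma_uuv = -31752/36613, Gamma_uvv = 0, Gamma_vuu = 43344/36613, Gamma_vuv = -32508/36613, Gamma_vvv = 0; accelerations (d^2u/dtau^2, d^2v/dtau^2) = (-2646/1927, -2709/1927)


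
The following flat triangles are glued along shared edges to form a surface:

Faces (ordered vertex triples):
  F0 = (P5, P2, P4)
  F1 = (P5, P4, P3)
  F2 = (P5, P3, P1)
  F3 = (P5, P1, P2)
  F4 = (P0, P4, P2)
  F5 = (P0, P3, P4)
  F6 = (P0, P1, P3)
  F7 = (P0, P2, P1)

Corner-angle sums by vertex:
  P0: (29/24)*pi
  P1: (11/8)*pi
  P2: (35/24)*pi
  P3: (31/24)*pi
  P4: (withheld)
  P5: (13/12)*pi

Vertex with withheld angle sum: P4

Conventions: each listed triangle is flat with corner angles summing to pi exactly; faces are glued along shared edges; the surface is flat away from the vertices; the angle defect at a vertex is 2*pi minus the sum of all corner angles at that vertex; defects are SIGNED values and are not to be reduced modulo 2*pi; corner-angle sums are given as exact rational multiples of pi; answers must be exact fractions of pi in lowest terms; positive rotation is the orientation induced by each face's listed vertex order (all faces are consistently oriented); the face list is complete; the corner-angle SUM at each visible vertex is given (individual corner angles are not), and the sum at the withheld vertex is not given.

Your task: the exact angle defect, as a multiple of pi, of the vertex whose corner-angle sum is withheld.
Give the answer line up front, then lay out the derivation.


Answer: defect(P4) = (5/12)*pi

V = 6, E = 12, F = 8; chi = V - E + F = 2
Gauss-Bonnet: total defect = 2*pi*chi = 4*pi; visible defects sum to (43/12)*pi


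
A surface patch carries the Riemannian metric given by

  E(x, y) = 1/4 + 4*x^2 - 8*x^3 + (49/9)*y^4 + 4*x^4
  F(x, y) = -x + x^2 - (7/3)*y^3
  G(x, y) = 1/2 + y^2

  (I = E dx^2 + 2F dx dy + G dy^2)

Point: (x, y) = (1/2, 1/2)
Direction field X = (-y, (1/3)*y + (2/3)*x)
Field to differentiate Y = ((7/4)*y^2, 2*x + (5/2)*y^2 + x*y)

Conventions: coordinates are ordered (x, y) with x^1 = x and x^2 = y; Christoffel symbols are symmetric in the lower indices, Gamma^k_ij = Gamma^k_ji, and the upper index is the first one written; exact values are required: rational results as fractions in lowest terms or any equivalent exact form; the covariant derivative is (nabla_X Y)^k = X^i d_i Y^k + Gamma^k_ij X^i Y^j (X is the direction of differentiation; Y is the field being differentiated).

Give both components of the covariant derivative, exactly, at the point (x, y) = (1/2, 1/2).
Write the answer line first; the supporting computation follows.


Answer: (nabla_X Y)^x = -34679/9312, (nabla_X Y)^y = -114515/55872

E = 121/144, F = -13/24, G = 3/4 at the point
E_x = 0, E_y = 49/18, F_x = 0, F_y = -7/4, G_x = 0, G_y = 1
EG - F^2 = 97/288;  g^inv = (288/97) * [[3/4, 13/24], [13/24, 121/144]]
first-kind symbols [ij,l] = (1/2)(d_i g_jl + d_j g_il - d_l g_ij): [xx,x] = E_x/2 = 0, [xx,y] = F_x - E_y/2 = -49/36, [xy,x] = E_y/2 = 49/36, [xy,y] = G_x/2 = 0, [yy,x] = F_y - G_x/2 = -7/4, [yy,y] = G_y/2 = 1/2
Gamma^x_ij = (G*[ij,x] - F*[ij,y])/(EG - F^2), Gamma^y_ij = (E*[ij,y] - F*[ij,x])/(EG - F^2)
Gamma_xxx = -637/291, Gamma_xxy = 294/97, Gamma_xyy = -300/97, Gamma_yxx = -5929/1746, Gamma_yxy = 637/291, Gamma_yyy = -152/97
X = (-1/2, 1/2), Y = (7/16, 15/8) at the point


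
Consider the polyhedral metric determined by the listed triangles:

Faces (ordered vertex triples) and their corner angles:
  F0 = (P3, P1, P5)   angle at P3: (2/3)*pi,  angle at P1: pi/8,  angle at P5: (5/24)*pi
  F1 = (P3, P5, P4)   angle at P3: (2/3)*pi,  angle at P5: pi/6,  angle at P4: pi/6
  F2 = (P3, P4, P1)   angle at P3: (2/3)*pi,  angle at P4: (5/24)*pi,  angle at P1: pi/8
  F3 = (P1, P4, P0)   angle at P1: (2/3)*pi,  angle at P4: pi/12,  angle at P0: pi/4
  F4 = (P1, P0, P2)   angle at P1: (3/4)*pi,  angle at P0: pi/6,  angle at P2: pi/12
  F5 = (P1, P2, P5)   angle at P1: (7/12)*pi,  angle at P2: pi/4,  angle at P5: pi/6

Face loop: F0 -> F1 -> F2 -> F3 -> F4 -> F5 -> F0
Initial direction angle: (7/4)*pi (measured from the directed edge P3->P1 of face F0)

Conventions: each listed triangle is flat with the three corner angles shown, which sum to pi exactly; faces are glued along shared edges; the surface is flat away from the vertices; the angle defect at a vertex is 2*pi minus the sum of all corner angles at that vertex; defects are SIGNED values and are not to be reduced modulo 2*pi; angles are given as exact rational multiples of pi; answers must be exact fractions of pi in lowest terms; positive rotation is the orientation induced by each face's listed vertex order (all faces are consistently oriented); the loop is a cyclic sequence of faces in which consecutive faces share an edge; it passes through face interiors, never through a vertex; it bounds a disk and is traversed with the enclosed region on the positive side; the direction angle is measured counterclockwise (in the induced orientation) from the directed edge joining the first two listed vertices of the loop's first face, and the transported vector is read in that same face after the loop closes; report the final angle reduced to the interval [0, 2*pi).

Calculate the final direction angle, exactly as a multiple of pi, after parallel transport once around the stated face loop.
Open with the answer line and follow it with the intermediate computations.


Answer: final direction angle = (3/2)*pi

enclosed vertex P1: corner angles sum to (9/4)*pi, defect = 2*pi - (9/4)*pi = -pi/4
enclosed vertex P3: corner angles sum to 2*pi, defect = 2*pi - 2*pi = 0
the final direction is the initial angle plus the enclosed defects, taken mod 2*pi in the induced orientation
final angle = (7/4)*pi - pi/4 = (3/2)*pi (mod 2*pi)


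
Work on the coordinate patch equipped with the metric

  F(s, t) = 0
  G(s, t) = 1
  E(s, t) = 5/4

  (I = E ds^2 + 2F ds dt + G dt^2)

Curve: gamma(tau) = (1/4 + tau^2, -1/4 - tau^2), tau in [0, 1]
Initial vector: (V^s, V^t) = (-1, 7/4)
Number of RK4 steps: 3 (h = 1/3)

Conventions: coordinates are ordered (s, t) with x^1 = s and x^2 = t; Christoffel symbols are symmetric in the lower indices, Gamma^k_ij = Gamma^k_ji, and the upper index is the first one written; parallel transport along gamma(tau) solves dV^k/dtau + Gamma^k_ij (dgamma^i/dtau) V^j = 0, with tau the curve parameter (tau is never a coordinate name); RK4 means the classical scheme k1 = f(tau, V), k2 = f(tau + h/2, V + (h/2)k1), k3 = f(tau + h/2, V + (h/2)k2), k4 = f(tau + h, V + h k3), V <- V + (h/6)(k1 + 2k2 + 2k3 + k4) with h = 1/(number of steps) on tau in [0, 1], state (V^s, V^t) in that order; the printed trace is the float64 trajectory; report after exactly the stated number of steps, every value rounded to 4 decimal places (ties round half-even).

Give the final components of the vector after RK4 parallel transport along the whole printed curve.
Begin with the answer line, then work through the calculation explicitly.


Answer: V^s = -1.0000, V^t = 1.7500

gamma'(tau) = (2*tau, -2*tau); f(tau, V)^k = -Gamma^k_ij(gamma(tau)) gamma'^i(tau) V^j; h = 1/3; intermediate values shown to 6 dp
curve data and Christoffel symbols at the stage parameters:
  tau = 0.000000: gamma = (0.250000, -0.250000), gamma' = (0.000000, 0.000000); Gamma_sss = 0.000000, Gamma_sst = 0.000000, Gamma_stt = 0.000000, Gamma_tss = 0.000000, Gamma_tst = 0.000000, Gamma_ttt = 0.000000
  tau = 0.166667: gamma = (0.277778, -0.277778), gamma' = (0.333333, -0.333333); Gamma_sss = 0.000000, Gamma_sst = 0.000000, Gamma_stt = 0.000000, Gamma_tss = 0.000000, Gamma_tst = 0.000000, Gamma_ttt = 0.000000
  tau = 0.333333: gamma = (0.361111, -0.361111), gamma' = (0.666667, -0.666667); Gamma_sss = 0.000000, Gamma_sst = 0.000000, Gamma_stt = 0.000000, Gamma_tss = 0.000000, Gamma_tst = 0.000000, Gamma_ttt = 0.000000
  tau = 0.500000: gamma = (0.500000, -0.500000), gamma' = (1.000000, -1.000000); Gamma_sss = 0.000000, Gamma_sst = 0.000000, Gamma_stt = 0.000000, Gamma_tss = 0.000000, Gamma_tst = 0.000000, Gamma_ttt = 0.000000
  tau = 0.666667: gamma = (0.694444, -0.694444), gamma' = (1.333333, -1.333333); Gamma_sss = 0.000000, Gamma_sst = 0.000000, Gamma_stt = 0.000000, Gamma_tss = 0.000000, Gamma_tst = 0.000000, Gamma_ttt = 0.000000
  tau = 0.833333: gamma = (0.944444, -0.944444), gamma' = (1.666667, -1.666667); Gamma_sss = 0.000000, Gamma_sst = 0.000000, Gamma_stt = 0.000000, Gamma_tss = 0.000000, Gamma_tst = 0.000000, Gamma_ttt = 0.000000
  tau = 1.000000: gamma = (1.250000, -1.250000), gamma' = (2.000000, -2.000000); Gamma_sss = 0.000000, Gamma_sst = 0.000000, Gamma_stt = 0.000000, Gamma_tss = 0.000000, Gamma_tst = 0.000000, Gamma_ttt = 0.000000
step 0: V^s = -1.0000, V^t = 1.7500
step 1: k1 = (0.000000, 0.000000), k2 = (0.000000, 0.000000), k3 = (0.000000, 0.000000), k4 = (0.000000, 0.000000); V <- V + (h/6)(k1 + 2k2 + 2k3 + k4): V^s = -1.0000, V^t = 1.7500
step 2: k1 = (0.000000, 0.000000), k2 = (0.000000, 0.000000), k3 = (0.000000, 0.000000), k4 = (0.000000, 0.000000); V <- V + (h/6)(k1 + 2k2 + 2k3 + k4): V^s = -1.0000, V^t = 1.7500
step 3: k1 = (0.000000, 0.000000), k2 = (0.000000, 0.000000), k3 = (0.000000, 0.000000), k4 = (0.000000, 0.000000); V <- V + (h/6)(k1 + 2k2 + 2k3 + k4): V^s = -1.0000, V^t = 1.7500


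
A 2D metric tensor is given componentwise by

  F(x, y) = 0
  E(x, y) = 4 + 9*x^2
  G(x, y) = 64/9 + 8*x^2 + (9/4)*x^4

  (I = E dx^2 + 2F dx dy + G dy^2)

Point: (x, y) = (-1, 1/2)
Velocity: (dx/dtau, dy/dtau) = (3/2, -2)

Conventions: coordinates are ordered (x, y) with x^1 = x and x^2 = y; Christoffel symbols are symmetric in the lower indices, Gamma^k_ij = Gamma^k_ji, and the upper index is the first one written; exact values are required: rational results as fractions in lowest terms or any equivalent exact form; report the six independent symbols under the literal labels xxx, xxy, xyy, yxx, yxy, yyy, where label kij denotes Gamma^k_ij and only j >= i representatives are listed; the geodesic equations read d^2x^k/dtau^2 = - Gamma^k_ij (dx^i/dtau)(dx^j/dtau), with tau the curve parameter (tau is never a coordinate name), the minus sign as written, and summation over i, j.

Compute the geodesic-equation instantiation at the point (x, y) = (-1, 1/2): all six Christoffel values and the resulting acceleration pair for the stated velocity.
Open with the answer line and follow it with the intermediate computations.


Answer: Gamma_xxx = -9/13, Gamma_xxy = 0, Gamma_xyy = 25/26, Gamma_yxx = 0, Gamma_yxy = -18/25, Gamma_yyy = 0; accelerations (d^2x/dtau^2, d^2y/dtau^2) = (-119/52, -108/25)

E = 13, F = 0, G = 625/36 at the point
E_x = -18, E_y = 0, F_x = 0, F_y = 0, G_x = -25, G_y = 0
EG - F^2 = 8125/36;  g^inv = (36/8125) * [[625/36, 0], [0, 13]]
first-kind symbols [ij,l] = (1/2)(d_i g_jl + d_j g_il - d_l g_ij): [xx,x] = E_x/2 = -9, [xx,y] = F_x - E_y/2 = 0, [xy,x] = E_y/2 = 0, [xy,y] = G_x/2 = -25/2, [yy,x] = F_y - G_x/2 = 25/2, [yy,y] = G_y/2 = 0
Gamma^x_ij = (G*[ij,x] - F*[ij,y])/(EG - F^2), Gamma^y_ij = (E*[ij,y] - F*[ij,x])/(EG - F^2)
Gamma_xxx = -9/13, Gamma_xxy = 0, Gamma_xyy = 25/26, Gamma_yxx = 0, Gamma_yxy = -18/25, Gamma_yyy = 0
d^2x/dtau^2 = -(Gamma_xxx*(3/2)^2 + 2*Gamma_xxy*(3/2)*(-2) + Gamma_xyy*(-2)^2) = -119/52
d^2y/dtau^2 = -(Gamma_yxx*(3/2)^2 + 2*Gamma_yxy*(3/2)*(-2) + Gamma_yyy*(-2)^2) = -108/25


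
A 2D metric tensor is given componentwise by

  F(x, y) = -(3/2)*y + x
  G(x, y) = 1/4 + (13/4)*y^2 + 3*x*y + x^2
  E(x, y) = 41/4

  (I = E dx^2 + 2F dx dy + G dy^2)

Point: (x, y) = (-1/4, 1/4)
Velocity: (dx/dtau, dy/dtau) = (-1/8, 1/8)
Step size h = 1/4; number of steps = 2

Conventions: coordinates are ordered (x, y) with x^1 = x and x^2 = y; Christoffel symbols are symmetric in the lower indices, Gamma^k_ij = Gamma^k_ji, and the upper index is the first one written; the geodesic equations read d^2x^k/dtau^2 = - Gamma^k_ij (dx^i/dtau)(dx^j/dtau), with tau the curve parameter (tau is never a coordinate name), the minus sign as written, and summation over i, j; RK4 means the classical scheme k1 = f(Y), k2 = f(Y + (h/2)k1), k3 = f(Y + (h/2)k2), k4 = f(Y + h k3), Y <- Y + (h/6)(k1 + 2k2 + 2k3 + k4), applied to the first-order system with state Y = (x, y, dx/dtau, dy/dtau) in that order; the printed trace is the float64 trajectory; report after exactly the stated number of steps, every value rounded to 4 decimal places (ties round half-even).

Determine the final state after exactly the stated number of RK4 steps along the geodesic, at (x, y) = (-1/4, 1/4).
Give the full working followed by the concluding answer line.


f(Y) = (dx/dtau, dy/dtau, -Gamma^x_ij Y'^i Y'^j, -Gamma^y_ij Y'^i Y'^j) with the Gammas evaluated at the stage position; h = 0.250000; intermediate values shown to 6 dp
step 0: x = -0.2500, y = 0.2500, dx/dtau = -0.1250, dy/dtau = 0.1250
step 1:
  k1: at (x, y) = (-0.250000, 0.250000), (dx/dtau, dy/dtau) = (-0.125000, 0.125000); Gamma_xxx = 0.210250, Gamma_xxy = 0.026281, Gamma_xyy = -0.087385, Gamma_yxx = 3.448095, Gamma_yxy = 0.431012, Gamma_yyy = 1.166886; k1 = (-0.125000, 0.125000, -0.001098, -0.058640)
  k2: at (x, y) = (-0.265625, 0.265625), (dx/dtau, dy/dtau) = (-0.125137, 0.117670); Gamma_xxx = 0.219486, Gamma_xxy = 0.029151, Gamma_xyy = -0.080490, Gamma_yxx = 3.387838, Gamma_yxy = 0.449947, Gamma_yyy = 1.216435; k2 = (-0.125137, 0.117670, -0.001464, -0.056644)
  k3: at (x, y) = (-0.265642, 0.264709), (dx/dtau, dy/dtau) = (-0.125183, 0.117920); Gamma_xxx = 0.219542, Gamma_xxy = 0.028852, Gamma_xyy = -0.080927, Gamma_yxx = 3.395637, Gamma_yxy = 0.446258, Gamma_yyy = 1.210076; k3 = (-0.125183, 0.117920, -0.001463, -0.056864)
  k4: at (x, y) = (-0.281296, 0.279480), (dx/dtau, dy/dtau) = (-0.125366, 0.110784); Gamma_xxx = 0.228376, Gamma_xxy = 0.031499, Gamma_xyy = -0.074288, Gamma_yxx = 3.341612, Gamma_yxy = 0.460889, Gamma_yyy = 1.251185; k4 = (-0.125366, 0.110784, -0.001803, -0.055073)
  Y <- Y + (h/6)(k1 + 2k2 + 2k3 + k4): x = -0.2813, y = 0.2795, dx/dtau = -0.1254, dy/dtau = 0.1108
step 2:
  k1: at (x, y) = (-0.281292, 0.279457), (dx/dtau, dy/dtau) = (-0.125365, 0.110803); Gamma_xxx = 0.228376, Gamma_xxy = 0.031491, Gamma_xyy = -0.074299, Gamma_yxx = 3.341793, Gamma_yxy = 0.460811, Gamma_yyy = 1.251048; k1 = (-0.125365, 0.110803, -0.001802, -0.055078)
  k2: at (x, y) = (-0.296963, 0.293307), (dx/dtau, dy/dtau) = (-0.125590, 0.103918); Gamma_xxx = 0.236889, Gamma_xxy = 0.033875, Gamma_xyy = -0.067981, Gamma_yxx = 3.294931, Gamma_yxy = 0.471169, Gamma_yyy = 1.283973; k2 = (-0.125590, 0.103918, -0.002118, -0.053538)
  k3: at (x, y) = (-0.296991, 0.292447), (dx/dtau, dy/dtau) = (-0.125630, 0.104111); Gamma_xxx = 0.237028, Gamma_xxy = 0.033582, Gamma_xyy = -0.068401, Gamma_yxx = 3.302528, Gamma_yxy = 0.467899, Gamma_yyy = 1.278538; k3 = (-0.125630, 0.104111, -0.002121, -0.053742)
  k4: at (x, y) = (-0.312699, 0.305485), (dx/dtau, dy/dtau) = (-0.125895, 0.097368); Gamma_xxx = 0.245378, Gamma_xxy = 0.035709, Gamma_xyy = -0.062385, Gamma_yxx = 3.262474, Gamma_yxy = 0.474779, Gamma_yyy = 1.305028; k4 = (-0.125895, 0.097368, -0.002422, -0.052441)
  Y <- Y + (h/6)(k1 + 2k2 + 2k3 + k4): x = -0.3127, y = 0.3055, dx/dtau = -0.1259, dy/dtau = 0.0974

Answer: x = -0.3127, y = 0.3055, dx/dtau = -0.1259, dy/dtau = 0.0974


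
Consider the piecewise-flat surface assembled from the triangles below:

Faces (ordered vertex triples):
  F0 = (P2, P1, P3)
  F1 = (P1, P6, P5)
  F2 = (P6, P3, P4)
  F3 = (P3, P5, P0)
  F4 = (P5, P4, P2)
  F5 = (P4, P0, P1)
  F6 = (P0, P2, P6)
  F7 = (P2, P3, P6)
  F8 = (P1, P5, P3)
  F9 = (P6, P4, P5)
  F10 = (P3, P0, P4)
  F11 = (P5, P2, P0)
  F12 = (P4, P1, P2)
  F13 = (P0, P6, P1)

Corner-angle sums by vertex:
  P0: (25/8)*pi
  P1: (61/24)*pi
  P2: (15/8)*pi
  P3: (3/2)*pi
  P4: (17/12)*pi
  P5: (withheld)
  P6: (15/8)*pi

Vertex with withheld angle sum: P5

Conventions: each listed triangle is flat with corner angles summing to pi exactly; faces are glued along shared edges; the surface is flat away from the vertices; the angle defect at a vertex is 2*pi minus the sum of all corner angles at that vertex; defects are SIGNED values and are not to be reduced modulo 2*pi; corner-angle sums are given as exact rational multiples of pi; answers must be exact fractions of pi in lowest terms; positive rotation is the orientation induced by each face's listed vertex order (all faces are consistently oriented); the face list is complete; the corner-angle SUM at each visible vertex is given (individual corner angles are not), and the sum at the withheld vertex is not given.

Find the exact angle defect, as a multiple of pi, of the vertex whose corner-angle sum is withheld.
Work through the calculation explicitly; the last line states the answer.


V = 7, E = 21, F = 14; chi = V - E + F = 0
Gauss-Bonnet: total defect = 2*pi*chi = 0; visible defects sum to -pi/3

Answer: defect(P5) = pi/3


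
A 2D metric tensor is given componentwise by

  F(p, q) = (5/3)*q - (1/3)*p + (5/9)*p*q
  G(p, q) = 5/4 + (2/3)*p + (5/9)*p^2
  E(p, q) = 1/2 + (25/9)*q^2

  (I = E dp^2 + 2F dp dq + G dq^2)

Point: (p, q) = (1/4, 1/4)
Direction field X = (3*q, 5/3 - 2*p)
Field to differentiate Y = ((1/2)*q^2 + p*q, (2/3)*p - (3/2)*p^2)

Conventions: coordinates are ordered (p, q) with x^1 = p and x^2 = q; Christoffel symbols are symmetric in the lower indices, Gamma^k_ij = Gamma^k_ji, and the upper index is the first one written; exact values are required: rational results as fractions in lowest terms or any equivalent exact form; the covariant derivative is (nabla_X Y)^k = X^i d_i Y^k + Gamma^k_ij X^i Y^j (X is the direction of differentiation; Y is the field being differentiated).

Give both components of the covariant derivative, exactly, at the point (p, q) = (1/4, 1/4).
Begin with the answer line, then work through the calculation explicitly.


Answer: (nabla_X Y)^p = 161521/139712, (nabla_X Y)^q = -62821/419136

E = 97/144, F = 53/144, G = 209/144 at the point
E_p = 0, E_q = 25/18, F_p = -7/36, F_q = 65/36, G_p = 17/18, G_q = 0
EG - F^2 = 2183/2592;  g^inv = (2592/2183) * [[209/144, -53/144], [-53/144, 97/144]]
first-kind symbols [ij,l] = (1/2)(d_i g_jl + d_j g_il - d_l g_ij): [pp,p] = E_p/2 = 0, [pp,q] = F_p - E_q/2 = -8/9, [pq,p] = E_q/2 = 25/36, [pq,q] = G_p/2 = 17/36, [qq,p] = F_q - G_p/2 = 4/3, [qq,q] = G_q/2 = 0
Gamma^p_ij = (G*[ij,p] - F*[ij,q])/(EG - F^2), Gamma^q_ij = (E*[ij,q] - F*[ij,p])/(EG - F^2)
Gamma_ppp = 848/2183, Gamma_ppq = 2162/2183, Gamma_pqq = 5016/2183, Gamma_qpp = -1552/2183, Gamma_qpq = 162/2183, Gamma_qqq = -1272/2183
X = (3/4, 7/6), Y = (3/32, 7/96) at the point


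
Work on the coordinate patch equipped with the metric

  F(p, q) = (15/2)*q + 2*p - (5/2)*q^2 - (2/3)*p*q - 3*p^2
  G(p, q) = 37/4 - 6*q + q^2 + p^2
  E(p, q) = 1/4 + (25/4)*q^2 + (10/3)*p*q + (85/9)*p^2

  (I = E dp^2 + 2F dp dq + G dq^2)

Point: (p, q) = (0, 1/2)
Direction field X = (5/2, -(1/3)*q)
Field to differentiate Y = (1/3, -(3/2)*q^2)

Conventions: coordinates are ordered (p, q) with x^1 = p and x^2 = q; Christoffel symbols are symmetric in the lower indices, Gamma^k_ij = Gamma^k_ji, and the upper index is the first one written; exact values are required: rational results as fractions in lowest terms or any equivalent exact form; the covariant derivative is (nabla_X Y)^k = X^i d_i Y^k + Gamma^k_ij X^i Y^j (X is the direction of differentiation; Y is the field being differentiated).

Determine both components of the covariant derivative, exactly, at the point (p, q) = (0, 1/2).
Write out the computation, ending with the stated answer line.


E = 29/16, F = 25/8, G = 13/2 at the point
E_p = 5/3, E_q = 25/4, F_p = 5/3, F_q = 5, G_p = 0, G_q = -5
EG - F^2 = 129/64;  g^inv = (64/129) * [[13/2, -25/8], [-25/8, 29/16]]
first-kind symbols [ij,l] = (1/2)(d_i g_jl + d_j g_il - d_l g_ij): [pp,p] = E_p/2 = 5/6, [pp,q] = F_p - E_q/2 = -35/24, [pq,p] = E_q/2 = 25/8, [pq,q] = G_p/2 = 0, [qq,p] = F_q - G_p/2 = 5, [qq,q] = G_q/2 = -5/2
Gamma^p_ij = (G*[ij,p] - F*[ij,q])/(EG - F^2), Gamma^q_ij = (E*[ij,q] - F*[ij,p])/(EG - F^2)
Gamma_ppp = 1915/387, Gamma_ppq = 1300/129, Gamma_pqq = 20, Gamma_qpp = -2015/774, Gamma_qpq = -625/129, Gamma_qqq = -10
X = (5/2, -1/6), Y = (1/3, -3/8) at the point

Answer: (nabla_X Y)^p = -5380/1161, (nabla_X Y)^q = 42109/18576


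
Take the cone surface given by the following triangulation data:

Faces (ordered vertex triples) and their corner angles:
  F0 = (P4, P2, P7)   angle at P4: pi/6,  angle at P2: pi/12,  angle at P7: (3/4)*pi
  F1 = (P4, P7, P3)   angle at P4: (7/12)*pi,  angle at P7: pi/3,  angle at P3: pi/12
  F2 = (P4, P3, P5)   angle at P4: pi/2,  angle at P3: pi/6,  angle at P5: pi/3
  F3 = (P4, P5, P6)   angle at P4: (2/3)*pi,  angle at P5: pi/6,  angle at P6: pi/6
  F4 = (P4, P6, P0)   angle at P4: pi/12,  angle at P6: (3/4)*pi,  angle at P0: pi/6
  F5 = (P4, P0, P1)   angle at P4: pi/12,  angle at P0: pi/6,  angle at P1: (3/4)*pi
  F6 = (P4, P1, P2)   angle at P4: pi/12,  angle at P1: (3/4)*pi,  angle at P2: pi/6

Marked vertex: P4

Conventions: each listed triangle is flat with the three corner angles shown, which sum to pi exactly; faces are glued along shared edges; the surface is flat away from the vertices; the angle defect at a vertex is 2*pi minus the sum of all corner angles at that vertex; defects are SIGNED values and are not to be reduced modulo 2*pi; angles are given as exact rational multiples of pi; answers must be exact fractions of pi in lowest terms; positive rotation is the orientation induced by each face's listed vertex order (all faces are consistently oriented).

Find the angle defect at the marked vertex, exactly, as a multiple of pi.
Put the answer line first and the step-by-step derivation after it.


Answer: defect(P4) = -pi/6

Sum of corner angles at P4: (13/6)*pi
defect = 2*pi - (13/6)*pi


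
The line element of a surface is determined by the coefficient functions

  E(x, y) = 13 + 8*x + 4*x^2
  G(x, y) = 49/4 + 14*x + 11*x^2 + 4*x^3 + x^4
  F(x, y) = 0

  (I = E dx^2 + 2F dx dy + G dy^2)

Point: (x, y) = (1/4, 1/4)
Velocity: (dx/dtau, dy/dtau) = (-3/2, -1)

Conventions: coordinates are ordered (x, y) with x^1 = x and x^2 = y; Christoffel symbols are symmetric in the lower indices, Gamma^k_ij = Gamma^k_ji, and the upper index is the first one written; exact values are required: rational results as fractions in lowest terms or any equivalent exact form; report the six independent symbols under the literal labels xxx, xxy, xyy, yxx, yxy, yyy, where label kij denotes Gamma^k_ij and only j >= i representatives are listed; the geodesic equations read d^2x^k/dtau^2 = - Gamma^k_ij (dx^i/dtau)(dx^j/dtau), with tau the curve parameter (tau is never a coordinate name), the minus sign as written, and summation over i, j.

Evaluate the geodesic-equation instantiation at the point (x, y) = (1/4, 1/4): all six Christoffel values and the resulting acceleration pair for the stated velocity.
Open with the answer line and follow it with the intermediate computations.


Answer: Gamma_xxx = 20/61, Gamma_xxy = 0, Gamma_xyy = -325/488, Gamma_yxx = 0, Gamma_yxy = 8/13, Gamma_yyy = 0; accelerations (d^2x/dtau^2, d^2y/dtau^2) = (-35/488, -24/13)

E = 61/4, F = 0, G = 4225/256 at the point
E_x = 10, E_y = 0, F_x = 0, F_y = 0, G_x = 325/16, G_y = 0
EG - F^2 = 257725/1024;  g^inv = (1024/257725) * [[4225/256, 0], [0, 61/4]]
first-kind symbols [ij,l] = (1/2)(d_i g_jl + d_j g_il - d_l g_ij): [xx,x] = E_x/2 = 5, [xx,y] = F_x - E_y/2 = 0, [xy,x] = E_y/2 = 0, [xy,y] = G_x/2 = 325/32, [yy,x] = F_y - G_x/2 = -325/32, [yy,y] = G_y/2 = 0
Gamma^x_ij = (G*[ij,x] - F*[ij,y])/(EG - F^2), Gamma^y_ij = (E*[ij,y] - F*[ij,x])/(EG - F^2)
Gamma_xxx = 20/61, Gamma_xxy = 0, Gamma_xyy = -325/488, Gamma_yxx = 0, Gamma_yxy = 8/13, Gamma_yyy = 0
d^2x/dtau^2 = -(Gamma_xxx*(-3/2)^2 + 2*Gamma_xxy*(-3/2)*(-1) + Gamma_xyy*(-1)^2) = -35/488
d^2y/dtau^2 = -(Gamma_yxx*(-3/2)^2 + 2*Gamma_yxy*(-3/2)*(-1) + Gamma_yyy*(-1)^2) = -24/13


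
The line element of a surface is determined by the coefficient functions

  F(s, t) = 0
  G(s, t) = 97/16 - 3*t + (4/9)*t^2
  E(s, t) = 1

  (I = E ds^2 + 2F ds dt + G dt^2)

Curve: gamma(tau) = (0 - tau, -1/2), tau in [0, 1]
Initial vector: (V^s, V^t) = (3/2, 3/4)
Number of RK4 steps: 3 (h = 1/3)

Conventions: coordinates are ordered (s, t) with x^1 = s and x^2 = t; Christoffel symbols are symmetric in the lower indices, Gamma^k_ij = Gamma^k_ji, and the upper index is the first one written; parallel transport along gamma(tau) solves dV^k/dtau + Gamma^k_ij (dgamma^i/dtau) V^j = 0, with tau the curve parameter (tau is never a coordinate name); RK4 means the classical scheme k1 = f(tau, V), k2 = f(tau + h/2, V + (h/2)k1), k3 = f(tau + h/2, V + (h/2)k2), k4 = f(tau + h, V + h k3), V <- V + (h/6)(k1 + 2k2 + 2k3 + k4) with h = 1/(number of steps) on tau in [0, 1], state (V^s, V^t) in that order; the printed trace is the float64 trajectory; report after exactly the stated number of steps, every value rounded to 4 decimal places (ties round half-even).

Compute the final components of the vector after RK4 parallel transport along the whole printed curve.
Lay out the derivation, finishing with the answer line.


gamma'(tau) = (-1, 0); f(tau, V)^k = -Gamma^k_ij(gamma(tau)) gamma'^i(tau) V^j; h = 1/3; intermediate values shown to 6 dp
curve data and Christoffel symbols at the stage parameters:
  tau = 0.000000: gamma = (0.000000, -0.500000), gamma' = (-1.000000, 0.000000); Gamma_sss = 0.000000, Gamma_sst = 0.000000, Gamma_stt = 0.000000, Gamma_tss = 0.000000, Gamma_tst = 0.000000, Gamma_ttt = -0.224434
  tau = 0.166667: gamma = (-0.166667, -0.500000), gamma' = (-1.000000, 0.000000); Gamma_sss = 0.000000, Gamma_sst = 0.000000, Gamma_stt = 0.000000, Gamma_tss = 0.000000, Gamma_tst = 0.000000, Gamma_ttt = -0.224434
  tau = 0.333333: gamma = (-0.333333, -0.500000), gamma' = (-1.000000, 0.000000); Gamma_sss = 0.000000, Gamma_sst = 0.000000, Gamma_stt = 0.000000, Gamma_tss = 0.000000, Gamma_tst = 0.000000, Gamma_ttt = -0.224434
  tau = 0.500000: gamma = (-0.500000, -0.500000), gamma' = (-1.000000, 0.000000); Gamma_sss = 0.000000, Gamma_sst = 0.000000, Gamma_stt = 0.000000, Gamma_tss = 0.000000, Gamma_tst = 0.000000, Gamma_ttt = -0.224434
  tau = 0.666667: gamma = (-0.666667, -0.500000), gamma' = (-1.000000, 0.000000); Gamma_sss = 0.000000, Gamma_sst = 0.000000, Gamma_stt = 0.000000, Gamma_tss = 0.000000, Gamma_tst = 0.000000, Gamma_ttt = -0.224434
  tau = 0.833333: gamma = (-0.833333, -0.500000), gamma' = (-1.000000, 0.000000); Gamma_sss = 0.000000, Gamma_sst = 0.000000, Gamma_stt = 0.000000, Gamma_tss = 0.000000, Gamma_tst = 0.000000, Gamma_ttt = -0.224434
  tau = 1.000000: gamma = (-1.000000, -0.500000), gamma' = (-1.000000, 0.000000); Gamma_sss = 0.000000, Gamma_sst = 0.000000, Gamma_stt = 0.000000, Gamma_tss = 0.000000, Gamma_tst = 0.000000, Gamma_ttt = -0.224434
step 0: V^s = 1.5000, V^t = 0.7500
step 1: k1 = (0.000000, 0.000000), k2 = (0.000000, 0.000000), k3 = (0.000000, 0.000000), k4 = (0.000000, 0.000000); V <- V + (h/6)(k1 + 2k2 + 2k3 + k4): V^s = 1.5000, V^t = 0.7500
step 2: k1 = (0.000000, 0.000000), k2 = (0.000000, 0.000000), k3 = (0.000000, 0.000000), k4 = (0.000000, 0.000000); V <- V + (h/6)(k1 + 2k2 + 2k3 + k4): V^s = 1.5000, V^t = 0.7500
step 3: k1 = (0.000000, 0.000000), k2 = (0.000000, 0.000000), k3 = (0.000000, 0.000000), k4 = (0.000000, 0.000000); V <- V + (h/6)(k1 + 2k2 + 2k3 + k4): V^s = 1.5000, V^t = 0.7500

Answer: V^s = 1.5000, V^t = 0.7500


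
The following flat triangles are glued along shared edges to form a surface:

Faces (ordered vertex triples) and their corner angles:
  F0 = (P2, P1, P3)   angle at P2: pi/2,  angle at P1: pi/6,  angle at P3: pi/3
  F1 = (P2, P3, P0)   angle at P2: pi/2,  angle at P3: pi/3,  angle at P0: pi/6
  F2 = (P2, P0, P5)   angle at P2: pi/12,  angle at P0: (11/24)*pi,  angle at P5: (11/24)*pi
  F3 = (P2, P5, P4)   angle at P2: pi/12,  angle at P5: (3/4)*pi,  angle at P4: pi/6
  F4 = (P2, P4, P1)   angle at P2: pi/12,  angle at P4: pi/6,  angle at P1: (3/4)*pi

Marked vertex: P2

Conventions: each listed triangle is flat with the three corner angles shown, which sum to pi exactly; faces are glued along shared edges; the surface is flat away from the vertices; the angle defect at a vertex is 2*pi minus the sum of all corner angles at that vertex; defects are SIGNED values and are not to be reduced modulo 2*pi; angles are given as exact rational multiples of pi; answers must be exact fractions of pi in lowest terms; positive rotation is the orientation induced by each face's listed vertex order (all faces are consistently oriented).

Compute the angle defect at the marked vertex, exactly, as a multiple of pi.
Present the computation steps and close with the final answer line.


Sum of corner angles at P2: (5/4)*pi
defect = 2*pi - (5/4)*pi

Answer: defect(P2) = (3/4)*pi


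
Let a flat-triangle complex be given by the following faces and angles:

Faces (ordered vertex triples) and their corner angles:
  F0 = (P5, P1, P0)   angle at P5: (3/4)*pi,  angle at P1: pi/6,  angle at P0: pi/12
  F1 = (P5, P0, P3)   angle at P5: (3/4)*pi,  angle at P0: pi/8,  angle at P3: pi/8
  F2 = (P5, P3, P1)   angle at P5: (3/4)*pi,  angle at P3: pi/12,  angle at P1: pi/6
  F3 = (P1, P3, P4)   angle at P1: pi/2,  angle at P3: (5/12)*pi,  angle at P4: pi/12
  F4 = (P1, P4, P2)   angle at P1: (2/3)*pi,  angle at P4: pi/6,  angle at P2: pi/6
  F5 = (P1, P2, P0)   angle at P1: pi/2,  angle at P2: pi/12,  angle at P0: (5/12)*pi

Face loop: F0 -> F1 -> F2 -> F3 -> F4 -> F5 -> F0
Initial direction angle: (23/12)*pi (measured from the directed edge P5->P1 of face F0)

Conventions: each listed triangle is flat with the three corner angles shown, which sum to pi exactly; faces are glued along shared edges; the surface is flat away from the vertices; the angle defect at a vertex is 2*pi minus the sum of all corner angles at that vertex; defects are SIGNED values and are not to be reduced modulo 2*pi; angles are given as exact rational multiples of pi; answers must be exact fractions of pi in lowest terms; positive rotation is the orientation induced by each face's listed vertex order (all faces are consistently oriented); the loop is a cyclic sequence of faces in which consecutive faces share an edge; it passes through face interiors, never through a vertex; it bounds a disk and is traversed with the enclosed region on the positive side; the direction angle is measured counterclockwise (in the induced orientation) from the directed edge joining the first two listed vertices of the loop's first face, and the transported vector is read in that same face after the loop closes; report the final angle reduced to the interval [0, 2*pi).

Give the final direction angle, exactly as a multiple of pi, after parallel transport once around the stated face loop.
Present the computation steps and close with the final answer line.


enclosed vertex P1: corner angles sum to 2*pi, defect = 2*pi - 2*pi = 0
enclosed vertex P5: corner angles sum to (9/4)*pi, defect = 2*pi - (9/4)*pi = -pi/4
adding the enclosed defects to the starting angle (mod 2*pi, induced orientation) gives the holonomy
final angle = (23/12)*pi - pi/4 = (5/3)*pi (mod 2*pi)

Answer: final direction angle = (5/3)*pi


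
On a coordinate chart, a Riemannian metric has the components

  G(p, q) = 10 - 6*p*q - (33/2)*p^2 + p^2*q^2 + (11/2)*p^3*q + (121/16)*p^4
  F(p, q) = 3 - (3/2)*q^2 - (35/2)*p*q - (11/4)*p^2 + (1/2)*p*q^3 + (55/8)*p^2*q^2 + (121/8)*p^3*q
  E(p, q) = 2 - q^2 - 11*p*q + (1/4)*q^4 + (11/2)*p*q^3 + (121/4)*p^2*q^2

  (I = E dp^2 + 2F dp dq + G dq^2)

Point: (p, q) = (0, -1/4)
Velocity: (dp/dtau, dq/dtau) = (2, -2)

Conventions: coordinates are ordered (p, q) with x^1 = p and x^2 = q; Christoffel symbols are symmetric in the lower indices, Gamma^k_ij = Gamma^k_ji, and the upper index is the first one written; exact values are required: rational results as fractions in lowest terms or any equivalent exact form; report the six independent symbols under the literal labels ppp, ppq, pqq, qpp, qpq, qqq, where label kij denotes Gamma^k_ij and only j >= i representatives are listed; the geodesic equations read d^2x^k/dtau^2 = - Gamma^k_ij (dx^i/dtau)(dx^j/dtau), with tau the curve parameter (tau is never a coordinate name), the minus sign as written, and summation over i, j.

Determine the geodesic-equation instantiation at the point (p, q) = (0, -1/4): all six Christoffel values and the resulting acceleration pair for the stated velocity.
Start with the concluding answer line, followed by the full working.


Answer: Gamma_ppp = 1364/11201, Gamma_ppq = 248/11201, Gamma_pqq = 0, Gamma_qpp = 4224/11201, Gamma_qpq = 768/11201, Gamma_qqq = 0; accelerations (d^2p/dtau^2, d^2q/dtau^2) = (-3472/11201, -10752/11201)

E = 1985/1024, F = 93/32, G = 10 at the point
E_p = 341/128, E_q = 31/64, F_p = 559/128, F_q = 3/4, G_p = 3/2, G_q = 0
EG - F^2 = 11201/1024;  g^inv = (1024/11201) * [[10, -93/32], [-93/32, 1985/1024]]
first-kind symbols [ij,l] = (1/2)(d_i g_jl + d_j g_il - d_l g_ij): [pp,p] = E_p/2 = 341/256, [pp,q] = F_p - E_q/2 = 33/8, [pq,p] = E_q/2 = 31/128, [pq,q] = G_p/2 = 3/4, [qq,p] = F_q - G_p/2 = 0, [qq,q] = G_q/2 = 0
Gamma^p_ij = (G*[ij,p] - F*[ij,q])/(EG - F^2), Gamma^q_ij = (E*[ij,q] - F*[ij,p])/(EG - F^2)
Gamma_ppp = 1364/11201, Gamma_ppq = 248/11201, Gamma_pqq = 0, Gamma_qpp = 4224/11201, Gamma_qpq = 768/11201, Gamma_qqq = 0
d^2p/dtau^2 = -(Gamma_ppp*(2)^2 + 2*Gamma_ppq*(2)*(-2) + Gamma_pqq*(-2)^2) = -3472/11201
d^2q/dtau^2 = -(Gamma_qpp*(2)^2 + 2*Gamma_qpq*(2)*(-2) + Gamma_qqq*(-2)^2) = -10752/11201


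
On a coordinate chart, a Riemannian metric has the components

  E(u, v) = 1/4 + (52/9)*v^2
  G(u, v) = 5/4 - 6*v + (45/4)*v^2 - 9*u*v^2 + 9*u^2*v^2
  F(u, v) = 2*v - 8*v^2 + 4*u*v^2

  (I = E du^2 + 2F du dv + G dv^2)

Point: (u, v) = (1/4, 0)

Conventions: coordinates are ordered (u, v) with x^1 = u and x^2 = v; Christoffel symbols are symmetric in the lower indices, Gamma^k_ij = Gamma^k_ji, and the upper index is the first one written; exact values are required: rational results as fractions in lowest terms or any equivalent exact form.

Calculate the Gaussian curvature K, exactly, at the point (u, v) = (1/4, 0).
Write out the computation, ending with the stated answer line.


E = 1/4, F = 0, G = 5/4, EG - F^2 = 5/16 at the point
E_u = 0, E_v = 0, F_u = 0, F_v = 2, G_u = 0, G_v = -6
E_vv = 104/9, F_uv = 0, G_uu = 0
Brioschi: K = (det M1 - det M2) / (EG - F^2)^2 with the standard first/second-derivative matrices M1, M2.
M1 = [[-E_vv/2 + F_uv - G_uu/2, E_u/2, F_u - E_v/2], [F_v - G_u/2, E, F], [G_v/2, F, G]] = [[-52/9, 0, 0], [2, 1/4, 0], [-3, 0, 5/4]]; det M1 = -65/36
M2 = [[0, E_v/2, G_u/2], [E_v/2, E, F], [G_u/2, F, G]] = [[0, 0, 0], [0, 1/4, 0], [0, 0, 5/4]]; det M2 = 0
det M1 - det M2 = -65/36; K = -65/36 / (5/16)^2 = -832/45

Answer: K = -832/45


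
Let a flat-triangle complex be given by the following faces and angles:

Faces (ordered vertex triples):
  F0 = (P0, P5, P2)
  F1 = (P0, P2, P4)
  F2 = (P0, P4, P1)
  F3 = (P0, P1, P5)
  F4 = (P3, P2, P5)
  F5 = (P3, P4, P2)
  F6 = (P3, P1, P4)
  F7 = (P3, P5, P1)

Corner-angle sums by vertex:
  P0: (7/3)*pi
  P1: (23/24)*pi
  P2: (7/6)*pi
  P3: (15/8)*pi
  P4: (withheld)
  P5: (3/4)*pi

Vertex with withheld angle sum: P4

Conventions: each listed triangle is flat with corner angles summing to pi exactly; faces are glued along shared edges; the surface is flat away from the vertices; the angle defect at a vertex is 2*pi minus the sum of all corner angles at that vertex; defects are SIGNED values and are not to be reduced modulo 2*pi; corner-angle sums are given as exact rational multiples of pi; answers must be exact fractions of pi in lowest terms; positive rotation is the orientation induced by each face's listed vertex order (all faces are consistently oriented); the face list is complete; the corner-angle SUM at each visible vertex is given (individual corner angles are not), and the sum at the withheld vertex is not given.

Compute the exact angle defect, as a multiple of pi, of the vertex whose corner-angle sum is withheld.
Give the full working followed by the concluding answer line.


V = 6, E = 12, F = 8; chi = V - E + F = 2
Gauss-Bonnet: total defect = 2*pi*chi = 4*pi; visible defects sum to (35/12)*pi

Answer: defect(P4) = (13/12)*pi
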